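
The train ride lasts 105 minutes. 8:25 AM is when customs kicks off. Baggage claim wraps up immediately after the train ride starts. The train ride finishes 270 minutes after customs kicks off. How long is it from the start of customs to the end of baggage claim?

The train ride ends at 8:25 AM + 270 min = 12:55 PM.
The train ride starts at 12:55 PM − 105 min = 11:10 AM.
So baggage claim ends at 11:10 AM.
From 8:25 AM to 11:10 AM is 165 minutes.

165 minutes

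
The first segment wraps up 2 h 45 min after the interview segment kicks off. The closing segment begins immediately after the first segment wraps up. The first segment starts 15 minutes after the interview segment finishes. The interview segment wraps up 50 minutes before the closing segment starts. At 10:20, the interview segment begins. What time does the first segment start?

The first segment ends at 10:20 + 165 min = 13:05.
So the closing segment starts at 13:05.
The interview segment ends at 13:05 − 50 min = 12:15.
The first segment starts at 12:15 + 15 min = 12:30.

12:30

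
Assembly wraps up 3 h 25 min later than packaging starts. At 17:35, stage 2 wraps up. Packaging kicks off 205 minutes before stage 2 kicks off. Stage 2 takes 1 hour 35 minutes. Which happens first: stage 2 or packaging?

Stage 2 starts at 17:35 − 95 min = 16:00.
Packaging starts at 16:00 − 205 min = 12:35.
Stage 2 starts at 16:00 and packaging starts at 12:35, so packaging is first.

packaging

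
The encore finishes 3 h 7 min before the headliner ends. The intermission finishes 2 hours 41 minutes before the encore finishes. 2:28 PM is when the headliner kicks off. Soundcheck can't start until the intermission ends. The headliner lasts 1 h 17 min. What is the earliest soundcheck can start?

The headliner ends at 2:28 PM + 77 min = 3:45 PM.
The encore ends at 3:45 PM − 187 min = 12:38 PM.
The intermission ends at 12:38 PM − 161 min = 9:57 AM.
Soundcheck is bounded by the intermission, so the earliest it can start is 9:57 AM.

9:57 AM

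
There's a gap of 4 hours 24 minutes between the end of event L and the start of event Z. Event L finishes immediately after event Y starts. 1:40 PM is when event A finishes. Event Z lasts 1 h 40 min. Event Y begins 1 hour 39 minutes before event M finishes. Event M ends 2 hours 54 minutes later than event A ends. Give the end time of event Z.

8:59 PM

Event M ends at 1:40 PM + 174 min = 4:34 PM.
Event Y starts at 4:34 PM − 99 min = 2:55 PM.
So event L ends at 2:55 PM.
Event Z starts at 2:55 PM + 264 min = 7:19 PM.
Event Z ends at 7:19 PM + 100 min = 8:59 PM.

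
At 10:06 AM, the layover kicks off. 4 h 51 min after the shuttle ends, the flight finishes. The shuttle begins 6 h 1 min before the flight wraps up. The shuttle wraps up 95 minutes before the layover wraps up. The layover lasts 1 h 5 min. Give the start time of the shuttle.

8:26 AM

The layover ends at 10:06 AM + 65 min = 11:11 AM.
The shuttle ends at 11:11 AM − 95 min = 9:36 AM.
The flight ends at 9:36 AM + 291 min = 2:27 PM.
The shuttle starts at 2:27 PM − 361 min = 8:26 AM.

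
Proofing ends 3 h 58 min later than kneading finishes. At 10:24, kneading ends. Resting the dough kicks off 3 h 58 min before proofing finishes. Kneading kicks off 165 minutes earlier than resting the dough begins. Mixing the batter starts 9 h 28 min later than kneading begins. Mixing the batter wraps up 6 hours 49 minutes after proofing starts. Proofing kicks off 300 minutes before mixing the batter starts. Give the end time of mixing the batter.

18:56

Proofing ends at 10:24 + 238 min = 14:22.
Resting the dough starts at 14:22 − 238 min = 10:24.
Kneading starts at 10:24 − 165 min = 07:39.
Mixing the batter starts at 07:39 + 568 min = 17:07.
Proofing starts at 17:07 − 300 min = 12:07.
Mixing the batter ends at 12:07 + 409 min = 18:56.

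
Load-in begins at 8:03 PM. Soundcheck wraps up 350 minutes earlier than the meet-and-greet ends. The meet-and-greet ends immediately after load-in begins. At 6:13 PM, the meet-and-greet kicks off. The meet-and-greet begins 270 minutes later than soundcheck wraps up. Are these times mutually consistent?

The meet-and-greet ends at 8:03 PM.
Soundcheck ends at 8:03 PM − 350 min = 2:13 PM.
The meet-and-greet starts at 2:13 PM + 270 min = 6:43 PM.
But the meet-and-greet is also said to start at 6:13 PM — a 30-minute conflict.

No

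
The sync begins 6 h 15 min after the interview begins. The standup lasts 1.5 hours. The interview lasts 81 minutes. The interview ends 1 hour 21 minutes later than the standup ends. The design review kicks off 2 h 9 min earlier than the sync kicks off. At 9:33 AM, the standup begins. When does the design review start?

3:09 PM

The standup ends at 9:33 AM + 90 min = 11:03 AM.
The interview ends at 11:03 AM + 81 min = 12:24 PM.
The interview starts at 12:24 PM − 81 min = 11:03 AM.
The sync starts at 11:03 AM + 375 min = 5:18 PM.
The design review starts at 5:18 PM − 129 min = 3:09 PM.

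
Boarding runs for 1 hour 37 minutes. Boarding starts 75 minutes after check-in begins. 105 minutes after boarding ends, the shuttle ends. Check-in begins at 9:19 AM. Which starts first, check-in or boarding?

Boarding starts at 9:19 AM + 75 min = 10:34 AM.
Check-in starts at 9:19 AM and boarding starts at 10:34 AM, so check-in is first.

check-in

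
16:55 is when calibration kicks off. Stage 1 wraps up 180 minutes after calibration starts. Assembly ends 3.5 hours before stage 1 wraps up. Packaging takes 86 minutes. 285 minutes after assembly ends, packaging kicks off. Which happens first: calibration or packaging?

Stage 1 ends at 16:55 + 180 min = 19:55.
Assembly ends at 19:55 − 210 min = 16:25.
Packaging starts at 16:25 + 285 min = 21:10.
Calibration starts at 16:55 and packaging starts at 21:10, so calibration is first.

calibration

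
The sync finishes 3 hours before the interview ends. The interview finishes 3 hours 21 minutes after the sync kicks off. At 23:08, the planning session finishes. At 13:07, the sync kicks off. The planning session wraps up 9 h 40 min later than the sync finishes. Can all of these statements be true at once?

The interview ends at 13:07 + 201 min = 16:28.
The sync ends at 16:28 − 180 min = 13:28.
The planning session ends at 13:28 + 580 min = 23:08.
That matches the stated 23:08, so the schedule is consistent.

Yes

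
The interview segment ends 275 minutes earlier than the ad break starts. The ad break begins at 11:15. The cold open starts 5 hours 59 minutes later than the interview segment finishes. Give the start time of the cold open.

The interview segment ends at 11:15 − 275 min = 06:40.
The cold open starts at 06:40 + 359 min = 12:39.

12:39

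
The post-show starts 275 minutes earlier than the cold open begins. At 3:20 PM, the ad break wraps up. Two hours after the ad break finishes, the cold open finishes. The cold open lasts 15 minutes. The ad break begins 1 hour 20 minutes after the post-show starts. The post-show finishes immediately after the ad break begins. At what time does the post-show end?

The cold open ends at 3:20 PM + 120 min = 5:20 PM.
The cold open starts at 5:20 PM − 15 min = 5:05 PM.
The post-show starts at 5:05 PM − 275 min = 12:30 PM.
The ad break starts at 12:30 PM + 80 min = 1:50 PM.
So the post-show ends at 1:50 PM.

1:50 PM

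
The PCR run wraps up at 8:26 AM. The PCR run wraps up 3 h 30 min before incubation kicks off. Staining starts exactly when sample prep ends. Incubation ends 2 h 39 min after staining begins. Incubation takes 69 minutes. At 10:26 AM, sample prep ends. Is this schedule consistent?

Yes

Staining starts at 10:26 AM.
Incubation ends at 10:26 AM + 159 min = 1:05 PM.
Incubation starts at 1:05 PM − 69 min = 11:56 AM.
The PCR run ends at 11:56 AM − 210 min = 8:26 AM.
That matches the stated 8:26 AM, so the schedule is consistent.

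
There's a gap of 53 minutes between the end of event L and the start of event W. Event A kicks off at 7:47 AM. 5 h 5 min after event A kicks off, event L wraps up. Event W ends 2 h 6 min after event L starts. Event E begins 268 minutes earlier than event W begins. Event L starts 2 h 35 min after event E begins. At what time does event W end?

1:58 PM

Event L ends at 7:47 AM + 305 min = 12:52 PM.
Event W starts at 12:52 PM + 53 min = 1:45 PM.
Event E starts at 1:45 PM − 268 min = 9:17 AM.
Event L starts at 9:17 AM + 155 min = 11:52 AM.
Event W ends at 11:52 AM + 126 min = 1:58 PM.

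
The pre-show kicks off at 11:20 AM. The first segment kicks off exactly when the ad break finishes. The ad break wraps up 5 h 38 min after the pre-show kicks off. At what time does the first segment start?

4:58 PM

The ad break ends at 11:20 AM + 338 min = 4:58 PM.
So the first segment starts at 4:58 PM.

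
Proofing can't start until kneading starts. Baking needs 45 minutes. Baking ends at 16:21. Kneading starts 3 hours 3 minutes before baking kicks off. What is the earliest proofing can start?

12:33

Baking starts at 16:21 − 45 min = 15:36.
Kneading starts at 15:36 − 183 min = 12:33.
Proofing is bounded by kneading, so the earliest it can start is 12:33.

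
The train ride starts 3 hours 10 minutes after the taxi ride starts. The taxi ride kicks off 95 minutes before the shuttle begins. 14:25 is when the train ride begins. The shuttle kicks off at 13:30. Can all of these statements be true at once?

No

The taxi ride starts at 13:30 − 95 min = 11:55.
The train ride starts at 11:55 + 190 min = 15:05.
But the train ride is also said to start at 14:25 — a 40-minute conflict.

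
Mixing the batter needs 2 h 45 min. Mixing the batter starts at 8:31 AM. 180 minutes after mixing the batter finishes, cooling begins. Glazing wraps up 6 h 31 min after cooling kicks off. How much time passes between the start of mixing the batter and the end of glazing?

Mixing the batter ends at 8:31 AM + 165 min = 11:16 AM.
Cooling starts at 11:16 AM + 180 min = 2:16 PM.
Glazing ends at 2:16 PM + 391 min = 8:47 PM.
From 8:31 AM to 8:47 PM is 12 hours 16 minutes.

12 hours 16 minutes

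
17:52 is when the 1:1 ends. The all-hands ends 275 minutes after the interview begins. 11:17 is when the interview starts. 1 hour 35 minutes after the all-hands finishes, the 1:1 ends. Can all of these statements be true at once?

The all-hands ends at 11:17 + 275 min = 15:52.
The 1:1 ends at 15:52 + 95 min = 17:27.
But the 1:1 is also said to end at 17:52 — a 25-minute conflict.

No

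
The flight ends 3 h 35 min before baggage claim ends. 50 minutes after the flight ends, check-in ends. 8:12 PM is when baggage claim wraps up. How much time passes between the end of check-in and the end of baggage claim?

The flight ends at 8:12 PM − 215 min = 4:37 PM.
Check-in ends at 4:37 PM + 50 min = 5:27 PM.
From 5:27 PM to 8:12 PM is 2 h 45 min.

2 h 45 min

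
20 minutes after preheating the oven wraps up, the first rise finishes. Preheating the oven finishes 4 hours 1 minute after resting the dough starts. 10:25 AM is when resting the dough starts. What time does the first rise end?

2:46 PM

Preheating the oven ends at 10:25 AM + 241 min = 2:26 PM.
The first rise ends at 2:26 PM + 20 min = 2:46 PM.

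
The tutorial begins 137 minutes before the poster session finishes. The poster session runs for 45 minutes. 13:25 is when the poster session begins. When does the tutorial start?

The poster session ends at 13:25 + 45 min = 14:10.
The tutorial starts at 14:10 − 137 min = 11:53.

11:53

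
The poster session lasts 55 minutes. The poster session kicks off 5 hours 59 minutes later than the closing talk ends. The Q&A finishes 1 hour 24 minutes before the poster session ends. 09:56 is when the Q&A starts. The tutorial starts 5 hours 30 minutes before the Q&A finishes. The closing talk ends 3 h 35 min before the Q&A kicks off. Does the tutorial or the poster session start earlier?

The closing talk ends at 09:56 − 215 min = 06:21.
The poster session starts at 06:21 + 359 min = 12:20.
The poster session ends at 12:20 + 55 min = 13:15.
The Q&A ends at 13:15 − 84 min = 11:51.
The tutorial starts at 11:51 − 330 min = 06:21.
The tutorial starts at 06:21 and the poster session starts at 12:20, so the tutorial is first.

the tutorial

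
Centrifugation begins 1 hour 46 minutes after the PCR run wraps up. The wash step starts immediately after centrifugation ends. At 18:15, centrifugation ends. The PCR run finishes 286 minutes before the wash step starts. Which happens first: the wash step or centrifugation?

The wash step starts at 18:15.
The PCR run ends at 18:15 − 286 min = 13:29.
Centrifugation starts at 13:29 + 106 min = 15:15.
The wash step starts at 18:15 and centrifugation starts at 15:15, so centrifugation is first.

centrifugation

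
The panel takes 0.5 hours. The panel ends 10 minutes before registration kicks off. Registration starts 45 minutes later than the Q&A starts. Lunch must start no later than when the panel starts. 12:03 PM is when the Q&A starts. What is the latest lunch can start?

Registration starts at 12:03 PM + 45 min = 12:48 PM.
The panel ends at 12:48 PM − 10 min = 12:38 PM.
The panel starts at 12:38 PM − 30 min = 12:08 PM.
Lunch is bounded by the panel, so the latest it can start is 12:08 PM.

12:08 PM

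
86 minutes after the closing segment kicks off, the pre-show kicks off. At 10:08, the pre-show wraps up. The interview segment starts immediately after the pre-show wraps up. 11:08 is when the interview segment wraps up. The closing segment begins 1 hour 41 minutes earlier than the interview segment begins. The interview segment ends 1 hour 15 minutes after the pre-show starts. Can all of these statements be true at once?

Yes

The interview segment starts at 10:08.
The closing segment starts at 10:08 − 101 min = 08:27.
The pre-show starts at 08:27 + 86 min = 09:53.
The interview segment ends at 09:53 + 75 min = 11:08.
That matches the stated 11:08, so the schedule is consistent.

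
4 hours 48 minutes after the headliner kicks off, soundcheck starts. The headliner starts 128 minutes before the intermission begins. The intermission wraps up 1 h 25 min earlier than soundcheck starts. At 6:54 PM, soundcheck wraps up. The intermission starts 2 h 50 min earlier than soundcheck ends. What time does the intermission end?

5:19 PM

The intermission starts at 6:54 PM − 170 min = 4:04 PM.
The headliner starts at 4:04 PM − 128 min = 1:56 PM.
Soundcheck starts at 1:56 PM + 288 min = 6:44 PM.
The intermission ends at 6:44 PM − 85 min = 5:19 PM.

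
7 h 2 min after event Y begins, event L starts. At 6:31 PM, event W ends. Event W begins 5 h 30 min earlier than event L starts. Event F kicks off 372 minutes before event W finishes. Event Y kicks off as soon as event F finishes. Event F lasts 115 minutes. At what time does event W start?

3:46 PM

Event F starts at 6:31 PM − 372 min = 12:19 PM.
Event F ends at 12:19 PM + 115 min = 2:14 PM.
So event Y starts at 2:14 PM.
Event L starts at 2:14 PM + 422 min = 9:16 PM.
Event W starts at 9:16 PM − 330 min = 3:46 PM.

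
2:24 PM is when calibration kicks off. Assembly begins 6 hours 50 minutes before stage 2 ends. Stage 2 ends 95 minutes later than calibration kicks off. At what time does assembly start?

Stage 2 ends at 2:24 PM + 95 min = 3:59 PM.
Assembly starts at 3:59 PM − 410 min = 9:09 AM.

9:09 AM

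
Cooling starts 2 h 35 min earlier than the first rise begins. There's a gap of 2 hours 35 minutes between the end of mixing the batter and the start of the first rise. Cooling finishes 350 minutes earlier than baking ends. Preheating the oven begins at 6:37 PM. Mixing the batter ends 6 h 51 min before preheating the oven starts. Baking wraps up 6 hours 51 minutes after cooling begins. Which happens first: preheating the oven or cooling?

Mixing the batter ends at 6:37 PM − 411 min = 11:46 AM.
The first rise starts at 11:46 AM + 155 min = 2:21 PM.
Cooling starts at 2:21 PM − 155 min = 11:46 AM.
Preheating the oven starts at 6:37 PM and cooling starts at 11:46 AM, so cooling is first.

cooling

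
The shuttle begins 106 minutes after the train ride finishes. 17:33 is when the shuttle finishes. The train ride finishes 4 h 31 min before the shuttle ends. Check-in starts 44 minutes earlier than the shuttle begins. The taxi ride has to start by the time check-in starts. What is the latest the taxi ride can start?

The train ride ends at 17:33 − 271 min = 13:02.
The shuttle starts at 13:02 + 106 min = 14:48.
Check-in starts at 14:48 − 44 min = 14:04.
The taxi ride is bounded by check-in, so the latest it can start is 14:04.

14:04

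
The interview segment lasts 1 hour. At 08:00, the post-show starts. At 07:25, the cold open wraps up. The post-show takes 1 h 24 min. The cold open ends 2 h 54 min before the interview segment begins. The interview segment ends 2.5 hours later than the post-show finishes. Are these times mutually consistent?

The post-show ends at 08:00 + 84 min = 09:24.
The interview segment ends at 09:24 + 150 min = 11:54.
The interview segment starts at 11:54 − 60 min = 10:54.
The cold open ends at 10:54 − 174 min = 08:00.
But the cold open is also said to end at 07:25 — a 35-minute conflict.

No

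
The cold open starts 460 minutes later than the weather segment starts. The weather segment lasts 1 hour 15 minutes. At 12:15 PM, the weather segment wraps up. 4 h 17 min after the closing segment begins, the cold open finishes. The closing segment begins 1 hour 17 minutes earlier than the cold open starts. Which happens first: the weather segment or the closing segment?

the weather segment

The weather segment starts at 12:15 PM − 75 min = 11:00 AM.
The cold open starts at 11:00 AM + 460 min = 6:40 PM.
The closing segment starts at 6:40 PM − 77 min = 5:23 PM.
The weather segment starts at 11:00 AM and the closing segment starts at 5:23 PM, so the weather segment is first.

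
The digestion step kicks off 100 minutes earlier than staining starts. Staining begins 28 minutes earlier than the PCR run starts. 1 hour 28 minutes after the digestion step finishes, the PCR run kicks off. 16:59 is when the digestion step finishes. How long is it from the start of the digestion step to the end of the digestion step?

40 minutes

The PCR run starts at 16:59 + 88 min = 18:27.
Staining starts at 18:27 − 28 min = 17:59.
The digestion step starts at 17:59 − 100 min = 16:19.
From 16:19 to 16:59 is 40 minutes.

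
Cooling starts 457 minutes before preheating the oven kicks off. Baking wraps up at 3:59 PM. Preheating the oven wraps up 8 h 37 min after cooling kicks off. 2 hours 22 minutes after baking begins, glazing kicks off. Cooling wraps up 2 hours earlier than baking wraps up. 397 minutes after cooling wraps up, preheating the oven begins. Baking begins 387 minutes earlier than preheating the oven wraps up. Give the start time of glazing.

5:31 PM

Cooling ends at 3:59 PM − 120 min = 1:59 PM.
Preheating the oven starts at 1:59 PM + 397 min = 8:36 PM.
Cooling starts at 8:36 PM − 457 min = 12:59 PM.
Preheating the oven ends at 12:59 PM + 517 min = 9:36 PM.
Baking starts at 9:36 PM − 387 min = 3:09 PM.
Glazing starts at 3:09 PM + 142 min = 5:31 PM.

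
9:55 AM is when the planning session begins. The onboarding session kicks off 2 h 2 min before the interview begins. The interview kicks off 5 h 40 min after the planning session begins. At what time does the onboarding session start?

1:33 PM

The interview starts at 9:55 AM + 340 min = 3:35 PM.
The onboarding session starts at 3:35 PM − 122 min = 1:33 PM.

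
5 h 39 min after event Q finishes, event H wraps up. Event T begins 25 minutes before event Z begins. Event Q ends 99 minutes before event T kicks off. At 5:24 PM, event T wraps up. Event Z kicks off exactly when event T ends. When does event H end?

Event Z starts at 5:24 PM.
Event T starts at 5:24 PM − 25 min = 4:59 PM.
Event Q ends at 4:59 PM − 99 min = 3:20 PM.
Event H ends at 3:20 PM + 339 min = 8:59 PM.

8:59 PM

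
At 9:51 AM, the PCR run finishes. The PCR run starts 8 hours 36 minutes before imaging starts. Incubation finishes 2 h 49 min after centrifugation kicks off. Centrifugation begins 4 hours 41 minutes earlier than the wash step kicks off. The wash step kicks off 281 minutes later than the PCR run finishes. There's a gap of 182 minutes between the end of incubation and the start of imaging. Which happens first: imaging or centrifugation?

centrifugation

The wash step starts at 9:51 AM + 281 min = 2:32 PM.
Centrifugation starts at 2:32 PM − 281 min = 9:51 AM.
Incubation ends at 9:51 AM + 169 min = 12:40 PM.
Imaging starts at 12:40 PM + 182 min = 3:42 PM.
Imaging starts at 3:42 PM and centrifugation starts at 9:51 AM, so centrifugation is first.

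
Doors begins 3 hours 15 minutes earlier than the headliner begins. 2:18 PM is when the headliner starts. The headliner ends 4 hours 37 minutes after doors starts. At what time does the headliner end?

3:40 PM

Doors starts at 2:18 PM − 195 min = 11:03 AM.
The headliner ends at 11:03 AM + 277 min = 3:40 PM.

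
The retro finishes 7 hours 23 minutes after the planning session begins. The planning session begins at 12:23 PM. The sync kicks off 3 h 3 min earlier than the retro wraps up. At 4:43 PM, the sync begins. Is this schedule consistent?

Yes

The retro ends at 12:23 PM + 443 min = 7:46 PM.
The sync starts at 7:46 PM − 183 min = 4:43 PM.
That matches the stated 4:43 PM, so the schedule is consistent.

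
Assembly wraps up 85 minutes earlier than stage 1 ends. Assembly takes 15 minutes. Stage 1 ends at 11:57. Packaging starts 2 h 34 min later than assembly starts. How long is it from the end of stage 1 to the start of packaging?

Assembly ends at 11:57 − 85 min = 10:32.
Assembly starts at 10:32 − 15 min = 10:17.
Packaging starts at 10:17 + 154 min = 12:51.
From 11:57 to 12:51 is 54 minutes.

54 minutes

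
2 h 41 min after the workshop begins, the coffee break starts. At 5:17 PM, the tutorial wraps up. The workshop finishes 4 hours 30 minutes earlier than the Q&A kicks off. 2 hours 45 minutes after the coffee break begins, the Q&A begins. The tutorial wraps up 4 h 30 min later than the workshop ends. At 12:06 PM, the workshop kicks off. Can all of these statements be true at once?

The coffee break starts at 12:06 PM + 161 min = 2:47 PM.
The Q&A starts at 2:47 PM + 165 min = 5:32 PM.
The workshop ends at 5:32 PM − 270 min = 1:02 PM.
The tutorial ends at 1:02 PM + 270 min = 5:32 PM.
But the tutorial is also said to end at 5:17 PM — a 15-minute conflict.

No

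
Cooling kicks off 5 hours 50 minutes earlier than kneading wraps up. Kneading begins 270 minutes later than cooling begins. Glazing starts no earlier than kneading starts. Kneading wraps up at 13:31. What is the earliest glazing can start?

Cooling starts at 13:31 − 350 min = 07:41.
Kneading starts at 07:41 + 270 min = 12:11.
Glazing is bounded by kneading, so the earliest it can start is 12:11.

12:11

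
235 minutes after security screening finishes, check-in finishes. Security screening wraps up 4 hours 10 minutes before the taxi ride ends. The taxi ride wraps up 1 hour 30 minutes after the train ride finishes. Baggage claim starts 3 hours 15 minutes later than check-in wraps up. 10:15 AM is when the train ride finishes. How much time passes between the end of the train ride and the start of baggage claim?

4.5 hours

The taxi ride ends at 10:15 AM + 90 min = 11:45 AM.
Security screening ends at 11:45 AM − 250 min = 7:35 AM.
Check-in ends at 7:35 AM + 235 min = 11:30 AM.
Baggage claim starts at 11:30 AM + 195 min = 2:45 PM.
From 10:15 AM to 2:45 PM is 4.5 hours.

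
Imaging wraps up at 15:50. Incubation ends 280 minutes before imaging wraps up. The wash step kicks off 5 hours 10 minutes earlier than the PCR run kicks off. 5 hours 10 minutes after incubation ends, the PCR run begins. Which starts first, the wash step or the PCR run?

Incubation ends at 15:50 − 280 min = 11:10.
The PCR run starts at 11:10 + 310 min = 16:20.
The wash step starts at 16:20 − 310 min = 11:10.
The wash step starts at 11:10 and the PCR run starts at 16:20, so the wash step is first.

the wash step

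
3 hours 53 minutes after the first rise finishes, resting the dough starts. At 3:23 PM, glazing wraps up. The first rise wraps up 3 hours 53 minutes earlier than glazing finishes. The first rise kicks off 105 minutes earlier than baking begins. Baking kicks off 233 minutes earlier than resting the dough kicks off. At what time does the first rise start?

9:45 AM

The first rise ends at 3:23 PM − 233 min = 11:30 AM.
Resting the dough starts at 11:30 AM + 233 min = 3:23 PM.
Baking starts at 3:23 PM − 233 min = 11:30 AM.
The first rise starts at 11:30 AM − 105 min = 9:45 AM.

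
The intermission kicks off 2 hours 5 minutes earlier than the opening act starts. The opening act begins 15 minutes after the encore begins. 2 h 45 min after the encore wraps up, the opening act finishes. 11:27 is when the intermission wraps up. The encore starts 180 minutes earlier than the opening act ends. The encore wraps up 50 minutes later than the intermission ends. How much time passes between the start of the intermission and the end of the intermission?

1 hour 15 minutes

The encore ends at 11:27 + 50 min = 12:17.
The opening act ends at 12:17 + 165 min = 15:02.
The encore starts at 15:02 − 180 min = 12:02.
The opening act starts at 12:02 + 15 min = 12:17.
The intermission starts at 12:17 − 125 min = 10:12.
From 10:12 to 11:27 is 1 hour 15 minutes.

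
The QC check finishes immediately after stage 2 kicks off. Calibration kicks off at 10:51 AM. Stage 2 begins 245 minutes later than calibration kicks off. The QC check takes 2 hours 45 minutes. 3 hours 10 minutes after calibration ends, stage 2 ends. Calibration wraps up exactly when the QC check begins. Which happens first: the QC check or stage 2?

Stage 2 starts at 10:51 AM + 245 min = 2:56 PM.
So the QC check ends at 2:56 PM.
The QC check starts at 2:56 PM − 165 min = 12:11 PM.
The QC check starts at 12:11 PM and stage 2 starts at 2:56 PM, so the QC check is first.

the QC check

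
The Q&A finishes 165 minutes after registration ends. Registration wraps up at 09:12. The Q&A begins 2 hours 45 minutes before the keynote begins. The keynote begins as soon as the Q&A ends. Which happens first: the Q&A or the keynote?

the Q&A

The Q&A ends at 09:12 + 165 min = 11:57.
So the keynote starts at 11:57.
The Q&A starts at 11:57 − 165 min = 09:12.
The Q&A starts at 09:12 and the keynote starts at 11:57, so the Q&A is first.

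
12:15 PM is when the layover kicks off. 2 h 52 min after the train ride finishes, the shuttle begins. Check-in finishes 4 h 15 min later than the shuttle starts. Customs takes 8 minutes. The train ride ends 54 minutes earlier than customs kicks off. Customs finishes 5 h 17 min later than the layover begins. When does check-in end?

11:37 PM

Customs ends at 12:15 PM + 317 min = 5:32 PM.
Customs starts at 5:32 PM − 8 min = 5:24 PM.
The train ride ends at 5:24 PM − 54 min = 4:30 PM.
The shuttle starts at 4:30 PM + 172 min = 7:22 PM.
Check-in ends at 7:22 PM + 255 min = 11:37 PM.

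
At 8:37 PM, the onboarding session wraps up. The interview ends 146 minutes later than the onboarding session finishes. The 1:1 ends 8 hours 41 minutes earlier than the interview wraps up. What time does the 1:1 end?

The interview ends at 8:37 PM + 146 min = 11:03 PM.
The 1:1 ends at 11:03 PM − 521 min = 2:22 PM.

2:22 PM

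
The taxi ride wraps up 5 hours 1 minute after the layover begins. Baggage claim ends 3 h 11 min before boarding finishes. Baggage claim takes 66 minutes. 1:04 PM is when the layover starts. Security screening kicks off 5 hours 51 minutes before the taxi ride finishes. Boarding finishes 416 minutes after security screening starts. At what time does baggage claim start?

The taxi ride ends at 1:04 PM + 301 min = 6:05 PM.
Security screening starts at 6:05 PM − 351 min = 12:14 PM.
Boarding ends at 12:14 PM + 416 min = 7:10 PM.
Baggage claim ends at 7:10 PM − 191 min = 3:59 PM.
Baggage claim starts at 3:59 PM − 66 min = 2:53 PM.

2:53 PM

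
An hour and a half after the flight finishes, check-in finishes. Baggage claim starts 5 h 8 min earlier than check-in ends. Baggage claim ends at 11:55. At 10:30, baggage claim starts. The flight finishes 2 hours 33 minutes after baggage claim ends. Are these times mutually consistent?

No

The flight ends at 11:55 + 153 min = 14:28.
Check-in ends at 14:28 + 90 min = 15:58.
Baggage claim starts at 15:58 − 308 min = 10:50.
But baggage claim is also said to start at 10:30 — a 20-minute conflict.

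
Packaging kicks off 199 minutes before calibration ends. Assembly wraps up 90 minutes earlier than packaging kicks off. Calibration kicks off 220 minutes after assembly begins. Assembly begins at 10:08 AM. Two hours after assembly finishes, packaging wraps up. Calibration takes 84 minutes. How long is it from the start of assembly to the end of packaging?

Calibration starts at 10:08 AM + 220 min = 1:48 PM.
Calibration ends at 1:48 PM + 84 min = 3:12 PM.
Packaging starts at 3:12 PM − 199 min = 11:53 AM.
Assembly ends at 11:53 AM − 90 min = 10:23 AM.
Packaging ends at 10:23 AM + 120 min = 12:23 PM.
From 10:08 AM to 12:23 PM is 2 hours 15 minutes.

2 hours 15 minutes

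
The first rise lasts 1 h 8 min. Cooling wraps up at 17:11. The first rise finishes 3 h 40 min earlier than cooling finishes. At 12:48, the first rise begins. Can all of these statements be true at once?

The first rise ends at 17:11 − 220 min = 13:31.
The first rise starts at 13:31 − 68 min = 12:23.
But the first rise is also said to start at 12:48 — a 25-minute conflict.

No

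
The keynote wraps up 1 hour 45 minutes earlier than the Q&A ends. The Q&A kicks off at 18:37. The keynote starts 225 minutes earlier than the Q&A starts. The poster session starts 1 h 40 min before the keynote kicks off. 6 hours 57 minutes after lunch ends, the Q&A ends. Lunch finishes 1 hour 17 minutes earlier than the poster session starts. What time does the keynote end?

17:07

The keynote starts at 18:37 − 225 min = 14:52.
The poster session starts at 14:52 − 100 min = 13:12.
Lunch ends at 13:12 − 77 min = 11:55.
The Q&A ends at 11:55 + 417 min = 18:52.
The keynote ends at 18:52 − 105 min = 17:07.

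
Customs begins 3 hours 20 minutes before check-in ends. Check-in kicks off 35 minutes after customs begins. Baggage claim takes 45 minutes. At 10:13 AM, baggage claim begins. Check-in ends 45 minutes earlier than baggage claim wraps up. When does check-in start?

7:28 AM

Baggage claim ends at 10:13 AM + 45 min = 10:58 AM.
Check-in ends at 10:58 AM − 45 min = 10:13 AM.
Customs starts at 10:13 AM − 200 min = 6:53 AM.
Check-in starts at 6:53 AM + 35 min = 7:28 AM.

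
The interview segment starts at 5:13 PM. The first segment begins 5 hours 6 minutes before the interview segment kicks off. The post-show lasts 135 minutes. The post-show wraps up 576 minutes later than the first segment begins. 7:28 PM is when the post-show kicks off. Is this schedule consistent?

Yes

The first segment starts at 5:13 PM − 306 min = 12:07 PM.
The post-show ends at 12:07 PM + 576 min = 9:43 PM.
The post-show starts at 9:43 PM − 135 min = 7:28 PM.
That matches the stated 7:28 PM, so the schedule is consistent.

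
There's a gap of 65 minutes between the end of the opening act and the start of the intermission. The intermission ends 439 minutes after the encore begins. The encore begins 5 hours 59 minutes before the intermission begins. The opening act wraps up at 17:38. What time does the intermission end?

20:03

The intermission starts at 17:38 + 65 min = 18:43.
The encore starts at 18:43 − 359 min = 12:44.
The intermission ends at 12:44 + 439 min = 20:03.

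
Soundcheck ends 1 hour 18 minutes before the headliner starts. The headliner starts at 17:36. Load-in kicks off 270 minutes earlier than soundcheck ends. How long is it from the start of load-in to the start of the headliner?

348 minutes

Soundcheck ends at 17:36 − 78 min = 16:18.
Load-in starts at 16:18 − 270 min = 11:48.
From 11:48 to 17:36 is 348 minutes.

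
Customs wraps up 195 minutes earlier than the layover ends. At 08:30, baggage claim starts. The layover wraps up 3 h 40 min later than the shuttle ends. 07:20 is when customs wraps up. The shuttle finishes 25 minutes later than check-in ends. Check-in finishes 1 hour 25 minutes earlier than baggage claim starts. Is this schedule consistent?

No

Check-in ends at 08:30 − 85 min = 07:05.
The shuttle ends at 07:05 + 25 min = 07:30.
The layover ends at 07:30 + 220 min = 11:10.
Customs ends at 11:10 − 195 min = 07:55.
But customs is also said to end at 07:20 — a 35-minute conflict.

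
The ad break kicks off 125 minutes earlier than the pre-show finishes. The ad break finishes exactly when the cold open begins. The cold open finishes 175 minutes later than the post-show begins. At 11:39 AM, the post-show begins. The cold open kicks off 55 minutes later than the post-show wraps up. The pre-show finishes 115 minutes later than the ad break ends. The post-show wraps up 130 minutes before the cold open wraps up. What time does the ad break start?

The cold open ends at 11:39 AM + 175 min = 2:34 PM.
The post-show ends at 2:34 PM − 130 min = 12:24 PM.
The cold open starts at 12:24 PM + 55 min = 1:19 PM.
So the ad break ends at 1:19 PM.
The pre-show ends at 1:19 PM + 115 min = 3:14 PM.
The ad break starts at 3:14 PM − 125 min = 1:09 PM.

1:09 PM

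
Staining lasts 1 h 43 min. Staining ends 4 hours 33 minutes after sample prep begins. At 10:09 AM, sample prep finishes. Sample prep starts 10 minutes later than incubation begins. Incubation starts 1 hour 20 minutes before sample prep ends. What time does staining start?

11:49 AM

Incubation starts at 10:09 AM − 80 min = 8:49 AM.
Sample prep starts at 8:49 AM + 10 min = 8:59 AM.
Staining ends at 8:59 AM + 273 min = 1:32 PM.
Staining starts at 1:32 PM − 103 min = 11:49 AM.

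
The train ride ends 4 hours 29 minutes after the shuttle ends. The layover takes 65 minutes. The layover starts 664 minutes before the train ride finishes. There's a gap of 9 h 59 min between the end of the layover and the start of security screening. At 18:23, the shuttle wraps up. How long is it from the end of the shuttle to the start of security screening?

4 h 29 min

The train ride ends at 18:23 + 269 min = 22:52.
The layover starts at 22:52 − 664 min = 11:48.
The layover ends at 11:48 + 65 min = 12:53.
Security screening starts at 12:53 + 599 min = 22:52.
From 18:23 to 22:52 is 4 h 29 min.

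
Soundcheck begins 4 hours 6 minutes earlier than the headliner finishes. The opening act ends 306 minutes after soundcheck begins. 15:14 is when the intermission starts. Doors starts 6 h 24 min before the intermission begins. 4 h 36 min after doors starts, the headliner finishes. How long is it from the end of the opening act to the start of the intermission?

Doors starts at 15:14 − 384 min = 08:50.
The headliner ends at 08:50 + 276 min = 13:26.
Soundcheck starts at 13:26 − 246 min = 09:20.
The opening act ends at 09:20 + 306 min = 14:26.
From 14:26 to 15:14 is 48 minutes.

48 minutes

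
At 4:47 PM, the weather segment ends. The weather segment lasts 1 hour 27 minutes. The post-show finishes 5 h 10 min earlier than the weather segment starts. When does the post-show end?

10:10 AM

The weather segment starts at 4:47 PM − 87 min = 3:20 PM.
The post-show ends at 3:20 PM − 310 min = 10:10 AM.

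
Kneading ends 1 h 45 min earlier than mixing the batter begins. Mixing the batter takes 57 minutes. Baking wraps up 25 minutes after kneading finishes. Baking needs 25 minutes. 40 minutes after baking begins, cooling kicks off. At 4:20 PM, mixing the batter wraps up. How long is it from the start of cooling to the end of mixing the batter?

2 hours 2 minutes

Mixing the batter starts at 4:20 PM − 57 min = 3:23 PM.
Kneading ends at 3:23 PM − 105 min = 1:38 PM.
Baking ends at 1:38 PM + 25 min = 2:03 PM.
Baking starts at 2:03 PM − 25 min = 1:38 PM.
Cooling starts at 1:38 PM + 40 min = 2:18 PM.
From 2:18 PM to 4:20 PM is 2 hours 2 minutes.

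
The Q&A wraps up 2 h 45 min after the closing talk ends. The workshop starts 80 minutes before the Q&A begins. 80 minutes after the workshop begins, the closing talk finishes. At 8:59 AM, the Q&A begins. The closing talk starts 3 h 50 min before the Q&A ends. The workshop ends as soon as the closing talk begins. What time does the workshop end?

The workshop starts at 8:59 AM − 80 min = 7:39 AM.
The closing talk ends at 7:39 AM + 80 min = 8:59 AM.
The Q&A ends at 8:59 AM + 165 min = 11:44 AM.
The closing talk starts at 11:44 AM − 230 min = 7:54 AM.
So the workshop ends at 7:54 AM.

7:54 AM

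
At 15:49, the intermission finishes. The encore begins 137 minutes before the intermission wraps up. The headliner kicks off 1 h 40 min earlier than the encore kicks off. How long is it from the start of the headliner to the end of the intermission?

The encore starts at 15:49 − 137 min = 13:32.
The headliner starts at 13:32 − 100 min = 11:52.
From 11:52 to 15:49 is 3 h 57 min.

3 h 57 min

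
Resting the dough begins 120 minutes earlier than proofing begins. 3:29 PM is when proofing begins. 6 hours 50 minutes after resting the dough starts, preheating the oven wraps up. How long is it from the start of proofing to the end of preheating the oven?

4 hours 50 minutes

Resting the dough starts at 3:29 PM − 120 min = 1:29 PM.
Preheating the oven ends at 1:29 PM + 410 min = 8:19 PM.
From 3:29 PM to 8:19 PM is 4 hours 50 minutes.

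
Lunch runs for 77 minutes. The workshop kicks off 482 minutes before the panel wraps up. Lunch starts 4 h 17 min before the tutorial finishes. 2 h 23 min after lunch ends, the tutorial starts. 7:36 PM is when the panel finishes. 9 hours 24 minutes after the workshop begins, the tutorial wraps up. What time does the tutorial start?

The workshop starts at 7:36 PM − 482 min = 11:34 AM.
The tutorial ends at 11:34 AM + 564 min = 8:58 PM.
Lunch starts at 8:58 PM − 257 min = 4:41 PM.
Lunch ends at 4:41 PM + 77 min = 5:58 PM.
The tutorial starts at 5:58 PM + 143 min = 8:21 PM.

8:21 PM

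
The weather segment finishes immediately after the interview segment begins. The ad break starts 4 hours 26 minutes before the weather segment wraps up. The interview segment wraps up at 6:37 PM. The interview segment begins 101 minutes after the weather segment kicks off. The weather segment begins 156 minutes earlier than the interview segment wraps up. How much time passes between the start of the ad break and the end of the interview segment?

The weather segment starts at 6:37 PM − 156 min = 4:01 PM.
The interview segment starts at 4:01 PM + 101 min = 5:42 PM.
So the weather segment ends at 5:42 PM.
The ad break starts at 5:42 PM − 266 min = 1:16 PM.
From 1:16 PM to 6:37 PM is 321 minutes.

321 minutes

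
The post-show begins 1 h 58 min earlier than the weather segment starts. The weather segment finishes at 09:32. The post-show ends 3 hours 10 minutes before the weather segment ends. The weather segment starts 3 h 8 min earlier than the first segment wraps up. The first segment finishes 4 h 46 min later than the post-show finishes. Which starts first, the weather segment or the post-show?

the post-show

The post-show ends at 09:32 − 190 min = 06:22.
The first segment ends at 06:22 + 286 min = 11:08.
The weather segment starts at 11:08 − 188 min = 08:00.
The post-show starts at 08:00 − 118 min = 06:02.
The weather segment starts at 08:00 and the post-show starts at 06:02, so the post-show is first.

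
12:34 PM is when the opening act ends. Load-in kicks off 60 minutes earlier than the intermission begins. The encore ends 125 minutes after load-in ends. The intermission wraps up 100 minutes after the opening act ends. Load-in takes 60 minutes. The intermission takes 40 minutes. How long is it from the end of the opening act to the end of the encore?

185 minutes

The intermission ends at 12:34 PM + 100 min = 2:14 PM.
The intermission starts at 2:14 PM − 40 min = 1:34 PM.
Load-in starts at 1:34 PM − 60 min = 12:34 PM.
Load-in ends at 12:34 PM + 60 min = 1:34 PM.
The encore ends at 1:34 PM + 125 min = 3:39 PM.
From 12:34 PM to 3:39 PM is 185 minutes.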